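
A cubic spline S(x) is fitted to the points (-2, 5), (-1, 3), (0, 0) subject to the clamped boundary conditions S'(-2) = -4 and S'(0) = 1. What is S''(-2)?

Write m_i for S''(x_i). With h_i = 1, 1 and divided differences Δ_i = -2, -3, the continuity of S' gives the tridiagonal system
  1·m_0 + 4·m_1 + 1·m_2 = 6(Δ_1 - Δ_0) = -6
Clamped end conditions give two more equations: 2h_0·m_0 + h_0·m_1 = 6(Δ_0 - S'(-2)) = 12 and h_1·m_1 + 2h_1·m_2 = 6(S'(0) - Δ_1) = 24.
Hence m_0 = 10, m_1 = -8, m_2 = 16.

10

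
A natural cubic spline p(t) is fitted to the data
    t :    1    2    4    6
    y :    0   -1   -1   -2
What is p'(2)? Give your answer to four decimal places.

-0.5909

With σ_i denoting the second derivative at x_i, h_i = 1, 2, 2, and Δ_i = (y_(i+1) − y_i)/h_i = -1, 0, -1/2:
  1·σ_0 + 6·σ_1 + 2·σ_2 = 6(Δ_1 - Δ_0) = 6
  2·σ_1 + 8·σ_2 + 2·σ_3 = 6(Δ_2 - Δ_1) = -3
Natural end conditions: σ_0 = σ_3 = 0.
Hence σ_0 = 0, σ_1 = 27/22, σ_2 = -15/22, σ_3 = 0.
On [2, 4], p'(t) = b_1 + 2c_1·(t - 2) + 3d_1·(t - 2)² with b_1 = Δ_1 - h_1(2σ_1 + σ_2)/6 = -13/22, c_1 = σ_1/2 = 27/44, d_1 = (σ_2 - σ_1)/(6h_1) = -7/44. So p'(2) = -13/22.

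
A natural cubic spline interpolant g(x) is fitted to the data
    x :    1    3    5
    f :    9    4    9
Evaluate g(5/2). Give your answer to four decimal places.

With M_i denoting the second derivative at x_i, h_i = 2, 2, and Δ_i = (y_(i+1) − y_i)/h_i = -5/2, 5/2:
  2·M_0 + 8·M_1 + 2·M_2 = 6(Δ_1 - Δ_0) = 30
Natural end conditions: M_0 = M_2 = 0.
Hence M_0 = 0, M_1 = 15/4, M_2 = 0.
On [1, 3], g(x) = 9 - 15/4·(x - 1) + 0·(x - 1)² + 5/16·(x - 1)³.
With (x - 1) = 3/2: g(5/2) = 567/128.

4.4297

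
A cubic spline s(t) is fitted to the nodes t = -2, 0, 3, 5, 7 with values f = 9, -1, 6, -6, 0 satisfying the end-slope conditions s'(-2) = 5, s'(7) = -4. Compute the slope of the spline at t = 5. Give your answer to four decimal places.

-0.4859

Put m_i = s'' at the i-th knot. Here h = (2, 3, 2, 2) and Δ = (-5, 7/3, -6, 3), so the interior equations h_(i-1)·m_(i-1) + 2(h_(i-1)+h_i)·m_i + h_i·m_(i+1) = 6(Δ_i − Δ_(i-1)) read
  2·m_0 + 10·m_1 + 3·m_2 = 6(Δ_1 - Δ_0) = 44
  3·m_1 + 10·m_2 + 2·m_3 = 6(Δ_2 - Δ_1) = -50
  2·m_2 + 8·m_3 + 2·m_4 = 6(Δ_3 - Δ_2) = 54
Clamped end conditions give two more equations: 2h_0·m_0 + h_0·m_1 = 6(Δ_0 - s'(-2)) = -60 and h_3·m_3 + 2h_3·m_4 = 6(s'(7) - Δ_3) = -42.
Forward elimination and back-substitution give m_0 = -3719/177, m_1 = 2128/177, m_2 = -2018/177, m_3 = 2473/177, m_4 = -3095/177.
On [5, 7], s'(t) = b_3 + 2c_3·(t - 5) + 3d_3·(t - 5)² with b_3 = Δ_3 - h_3(2m_3 + m_4)/6 = -86/177, c_3 = m_3/2 = 2473/354, d_3 = (m_4 - m_3)/(6h_3) = -464/177. So s'(5) = -86/177.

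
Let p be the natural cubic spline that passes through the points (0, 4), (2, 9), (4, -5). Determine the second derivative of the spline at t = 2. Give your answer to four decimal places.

Write M_i for p''(x_i). With h_i = 2, 2 and divided differences Δ_i = 5/2, -7, the continuity of p' gives the tridiagonal system
  2·M_0 + 8·M_1 + 2·M_2 = 6(Δ_1 - Δ_0) = -57
Natural end conditions: M_0 = M_2 = 0.
Solving: M_0 = 0, M_1 = -57/8, M_2 = 0.

-7.1250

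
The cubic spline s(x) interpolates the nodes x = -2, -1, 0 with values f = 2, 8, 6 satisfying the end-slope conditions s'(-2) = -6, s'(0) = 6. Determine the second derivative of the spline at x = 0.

Write m_i for s''(x_i). With h_i = 1, 1 and divided differences Δ_i = 6, -2, the continuity of s' gives the tridiagonal system
  1·m_0 + 4·m_1 + 1·m_2 = 6(Δ_1 - Δ_0) = -48
Clamped end conditions give two more equations: 2h_0·m_0 + h_0·m_1 = 6(Δ_0 - s'(-2)) = 72 and h_1·m_1 + 2h_1·m_2 = 6(s'(0) - Δ_1) = 48.
Solving the tridiagonal system: m_0 = 54, m_1 = -36, m_2 = 42.

42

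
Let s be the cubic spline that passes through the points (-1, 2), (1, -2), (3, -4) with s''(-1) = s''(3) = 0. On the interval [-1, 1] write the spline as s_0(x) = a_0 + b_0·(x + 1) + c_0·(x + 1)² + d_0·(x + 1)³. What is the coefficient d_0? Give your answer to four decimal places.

0.0625

Let M_i = s''(x_i). Step sizes h_i = 2, 2; slopes of the chords Δ_i = (y_(i+1) - y_i)/h_i = -2, -1.
  2·M_0 + 8·M_1 + 2·M_2 = 6(Δ_1 - Δ_0) = 6
Natural end conditions: M_0 = M_2 = 0.
Hence M_0 = 0, M_1 = 3/4, M_2 = 0.
On [-1, 1], with s_0(x) = a_0 + b_0·(x + 1) + c_0·(x + 1)² + d_0·(x + 1)³: c_0 = M_0/2 = 0, d_0 = (M_1 - M_0)/(6h_0) = 1/16, b_0 = Δ_0 - h_0(2M_0 + M_1)/6 = -9/4.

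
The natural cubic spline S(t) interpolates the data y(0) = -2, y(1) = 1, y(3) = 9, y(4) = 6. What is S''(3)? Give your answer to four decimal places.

With m_i denoting the second derivative at x_i, h_i = 1, 2, 1, and Δ_i = (y_(i+1) − y_i)/h_i = 3, 4, -3:
  1·m_0 + 6·m_1 + 2·m_2 = 6(Δ_1 - Δ_0) = 6
  2·m_1 + 6·m_2 + 1·m_3 = 6(Δ_2 - Δ_1) = -42
Natural end conditions: m_0 = m_3 = 0.
Solving: m_0 = 0, m_1 = 15/4, m_2 = -33/4, m_3 = 0.

-8.2500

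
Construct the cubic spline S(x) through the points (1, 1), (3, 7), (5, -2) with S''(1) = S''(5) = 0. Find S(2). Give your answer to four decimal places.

5.4063

With σ_i denoting the second derivative at x_i, h_i = 2, 2, and Δ_i = (y_(i+1) − y_i)/h_i = 3, -9/2:
  2·σ_0 + 8·σ_1 + 2·σ_2 = 6(Δ_1 - Δ_0) = -45
Natural end conditions: σ_0 = σ_2 = 0.
Forward elimination and back-substitution give σ_0 = 0, σ_1 = -45/8, σ_2 = 0.
On [1, 3], S(x) = 1 + 39/8·(x - 1) + 0·(x - 1)² - 15/32·(x - 1)³.
With (x - 1) = 1: S(2) = 173/32.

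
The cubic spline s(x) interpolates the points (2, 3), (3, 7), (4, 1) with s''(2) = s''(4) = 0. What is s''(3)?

-15

Let m_i = s''(x_i). Step sizes h_i = 1, 1; slopes of the chords Δ_i = (y_(i+1) - y_i)/h_i = 4, -6.
  1·m_0 + 4·m_1 + 1·m_2 = 6(Δ_1 - Δ_0) = -60
Natural end conditions: m_0 = m_2 = 0.
Solving the tridiagonal system: m_0 = 0, m_1 = -15, m_2 = 0.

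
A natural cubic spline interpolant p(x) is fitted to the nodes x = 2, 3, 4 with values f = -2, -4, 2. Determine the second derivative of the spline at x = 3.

Put M_i = p'' at the i-th knot. Here h = (1, 1) and Δ = (-2, 6), so the interior equations h_(i-1)·M_(i-1) + 2(h_(i-1)+h_i)·M_i + h_i·M_(i+1) = 6(Δ_i − Δ_(i-1)) read
  1·M_0 + 4·M_1 + 1·M_2 = 6(Δ_1 - Δ_0) = 48
Natural end conditions: M_0 = M_2 = 0.
Solving the tridiagonal system: M_0 = 0, M_1 = 12, M_2 = 0.

12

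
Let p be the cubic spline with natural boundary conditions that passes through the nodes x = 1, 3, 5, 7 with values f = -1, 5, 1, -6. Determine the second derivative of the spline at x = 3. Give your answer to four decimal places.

Write m_i for p''(x_i). With h_i = 2, 2, 2 and divided differences Δ_i = 3, -2, -7/2, the continuity of p' gives the tridiagonal system
  2·m_0 + 8·m_1 + 2·m_2 = 6(Δ_1 - Δ_0) = -30
  2·m_1 + 8·m_2 + 2·m_3 = 6(Δ_2 - Δ_1) = -9
Natural end conditions: m_0 = m_3 = 0.
Hence m_0 = 0, m_1 = -37/10, m_2 = -1/5, m_3 = 0.

-3.7000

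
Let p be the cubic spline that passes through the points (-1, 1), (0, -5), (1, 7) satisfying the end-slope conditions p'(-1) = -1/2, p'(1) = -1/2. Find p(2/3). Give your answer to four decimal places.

With σ_i denoting the second derivative at x_i, h_i = 1, 1, and Δ_i = (y_(i+1) − y_i)/h_i = -6, 12:
  1·σ_0 + 4·σ_1 + 1·σ_2 = 6(Δ_1 - Δ_0) = 108
Clamped end conditions give two more equations: 2h_0·σ_0 + h_0·σ_1 = 6(Δ_0 - p'(-1)) = -33 and h_1·σ_1 + 2h_1·σ_2 = 6(p'(1) - Δ_1) = -75.
Solving: σ_0 = -87/2, σ_1 = 54, σ_2 = -129/2.
On [0, 1], p(t) = -5 + 19/4·t + 27·t² - 79/4·t³.
With t = 2/3: p(2/3) = 233/54.

4.3148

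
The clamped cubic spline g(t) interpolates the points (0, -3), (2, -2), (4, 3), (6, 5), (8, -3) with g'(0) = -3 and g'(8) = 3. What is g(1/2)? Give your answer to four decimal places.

Put σ_i = g'' at the i-th knot. Here h = (2, 2, 2, 2) and Δ = (1/2, 5/2, 1, -4), so the interior equations h_(i-1)·σ_(i-1) + 2(h_(i-1)+h_i)·σ_i + h_i·σ_(i+1) = 6(Δ_i − Δ_(i-1)) read
  2·σ_0 + 8·σ_1 + 2·σ_2 = 6(Δ_1 - Δ_0) = 12
  2·σ_1 + 8·σ_2 + 2·σ_3 = 6(Δ_2 - Δ_1) = -9
  2·σ_2 + 8·σ_3 + 2·σ_4 = 6(Δ_3 - Δ_2) = -30
Clamped end conditions give two more equations: 2h_0·σ_0 + h_0·σ_1 = 6(Δ_0 - g'(0)) = 21 and h_3·σ_3 + 2h_3·σ_4 = 6(g'(8) - Δ_3) = 42.
Solving the tridiagonal system: σ_0 = 21/4, σ_1 = 0, σ_2 = 3/4, σ_3 = -15/2, σ_4 = 57/4.
On [0, 2], g(t) = -3 - 3·t + 21/8·t² - 7/16·t³.
With t = 1/2: g(1/2) = -499/128.

-3.8984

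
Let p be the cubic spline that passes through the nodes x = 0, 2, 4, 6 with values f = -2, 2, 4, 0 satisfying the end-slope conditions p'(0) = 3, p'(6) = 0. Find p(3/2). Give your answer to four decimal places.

Write m_i for p''(x_i). With h_i = 2, 2, 2 and divided differences Δ_i = 2, 1, -2, the continuity of p' gives the tridiagonal system
  2·m_0 + 8·m_1 + 2·m_2 = 6(Δ_1 - Δ_0) = -6
  2·m_1 + 8·m_2 + 2·m_3 = 6(Δ_2 - Δ_1) = -18
Clamped end conditions give two more equations: 2h_0·m_0 + h_0·m_1 = 6(Δ_0 - p'(0)) = -6 and h_2·m_2 + 2h_2·m_3 = 6(p'(6) - Δ_2) = 12.
Forward elimination and back-substitution give m_0 = -9/5, m_1 = 3/5, m_2 = -18/5, m_3 = 24/5.
On [0, 2], p(x) = -2 + 3·x - 9/10·x² + 1/5·x³.
With x = 3/2: p(3/2) = 23/20.

1.1500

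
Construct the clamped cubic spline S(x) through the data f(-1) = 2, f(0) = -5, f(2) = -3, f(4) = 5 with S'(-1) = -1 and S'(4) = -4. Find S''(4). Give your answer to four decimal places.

With m_i denoting the second derivative at x_i, h_i = 1, 2, 2, and Δ_i = (y_(i+1) − y_i)/h_i = -7, 1, 4:
  1·m_0 + 6·m_1 + 2·m_2 = 6(Δ_1 - Δ_0) = 48
  2·m_1 + 8·m_2 + 2·m_3 = 6(Δ_2 - Δ_1) = 18
Clamped end conditions give two more equations: 2h_0·m_0 + h_0·m_1 = 6(Δ_0 - S'(-1)) = -36 and h_2·m_2 + 2h_2·m_3 = 6(S'(4) - Δ_2) = -48.
Forward elimination and back-substitution give m_0 = -540/23, m_1 = 252/23, m_2 = 66/23, m_3 = -309/23.

-13.4348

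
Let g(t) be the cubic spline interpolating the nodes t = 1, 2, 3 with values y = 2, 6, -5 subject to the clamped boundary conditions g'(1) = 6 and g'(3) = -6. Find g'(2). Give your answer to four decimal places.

Put m_i = g'' at the i-th knot. Here h = (1, 1) and Δ = (4, -11), so the interior equations h_(i-1)·m_(i-1) + 2(h_(i-1)+h_i)·m_i + h_i·m_(i+1) = 6(Δ_i − Δ_(i-1)) read
  1·m_0 + 4·m_1 + 1·m_2 = 6(Δ_1 - Δ_0) = -90
Clamped end conditions give two more equations: 2h_0·m_0 + h_0·m_1 = 6(Δ_0 - g'(1)) = -12 and h_1·m_1 + 2h_1·m_2 = 6(g'(3) - Δ_1) = 30.
Forward elimination and back-substitution give m_0 = 21/2, m_1 = -33, m_2 = 63/2.
On [2, 3], g'(t) = b_1 + 2c_1·(t - 2) + 3d_1·(t - 2)² with b_1 = Δ_1 - h_1(2m_1 + m_2)/6 = -21/4, c_1 = m_1/2 = -33/2, d_1 = (m_2 - m_1)/(6h_1) = 43/4. So g'(2) = -21/4.

-5.2500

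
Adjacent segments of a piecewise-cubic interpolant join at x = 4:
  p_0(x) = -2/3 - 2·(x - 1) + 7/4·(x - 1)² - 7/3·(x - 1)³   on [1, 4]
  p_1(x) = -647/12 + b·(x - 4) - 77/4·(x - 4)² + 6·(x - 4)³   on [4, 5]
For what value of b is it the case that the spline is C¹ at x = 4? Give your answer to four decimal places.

-54.5000

p_0'(x) = -2 + 7/2·(x - 1) - 7·(x - 1)², so p_0'(4) = -109/2. On the right, p_1'(4) = b, so b = -109/2.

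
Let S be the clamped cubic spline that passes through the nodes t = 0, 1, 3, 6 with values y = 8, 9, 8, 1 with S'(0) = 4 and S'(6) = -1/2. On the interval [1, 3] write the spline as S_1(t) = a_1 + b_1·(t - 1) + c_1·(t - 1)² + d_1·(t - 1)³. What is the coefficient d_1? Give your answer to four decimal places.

-0.2412

With σ_i denoting the second derivative at x_i, h_i = 1, 2, 3, and Δ_i = (y_(i+1) − y_i)/h_i = 1, -1/2, -7/3:
  1·σ_0 + 6·σ_1 + 2·σ_2 = 6(Δ_1 - Δ_0) = -9
  2·σ_1 + 10·σ_2 + 3·σ_3 = 6(Δ_2 - Δ_1) = -11
Clamped end conditions give two more equations: 2h_0·σ_0 + h_0·σ_1 = 6(Δ_0 - S'(0)) = -18 and h_2·σ_2 + 2h_2·σ_3 = 6(S'(6) - Δ_2) = 11.
Solving the tridiagonal system: σ_0 = -535/57, σ_1 = 44/57, σ_2 = -121/57, σ_3 = 55/19.
On [1, 3], with S_1(t) = a_1 + b_1·(t - 1) + c_1·(t - 1)² + d_1·(t - 1)³: c_1 = σ_1/2 = 22/57, d_1 = (σ_2 - σ_1)/(6h_1) = -55/228, b_1 = Δ_1 - h_1(2σ_1 + σ_2)/6 = -35/114.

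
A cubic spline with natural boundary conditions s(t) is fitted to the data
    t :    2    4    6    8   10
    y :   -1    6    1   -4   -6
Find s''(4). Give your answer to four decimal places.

-4.7411

With m_i denoting the second derivative at x_i, h_i = 2, 2, 2, 2, and Δ_i = (y_(i+1) − y_i)/h_i = 7/2, -5/2, -5/2, -1:
  2·m_0 + 8·m_1 + 2·m_2 = 6(Δ_1 - Δ_0) = -36
  2·m_1 + 8·m_2 + 2·m_3 = 6(Δ_2 - Δ_1) = 0
  2·m_2 + 8·m_3 + 2·m_4 = 6(Δ_3 - Δ_2) = 9
Natural end conditions: m_0 = m_4 = 0.
Solving: m_0 = 0, m_1 = -531/112, m_2 = 27/28, m_3 = 99/112, m_4 = 0.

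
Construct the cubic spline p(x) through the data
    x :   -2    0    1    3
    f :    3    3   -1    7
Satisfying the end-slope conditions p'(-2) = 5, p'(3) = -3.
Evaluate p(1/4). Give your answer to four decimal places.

Write M_i for p''(x_i). With h_i = 2, 1, 2 and divided differences Δ_i = 0, -4, 4, the continuity of p' gives the tridiagonal system
  2·M_0 + 6·M_1 + 1·M_2 = 6(Δ_1 - Δ_0) = -24
  1·M_1 + 6·M_2 + 2·M_3 = 6(Δ_2 - Δ_1) = 48
Clamped end conditions give two more equations: 2h_0·M_0 + h_0·M_1 = 6(Δ_0 - p'(-2)) = -30 and h_2·M_2 + 2h_2·M_3 = 6(p'(3) - Δ_2) = -42.
Solving: M_0 = -41/8, M_1 = -19/4, M_2 = 59/4, M_3 = -143/8.
On [0, 1], p(x) = 3 - 39/8·x - 19/8·x² + 13/4·x³.
With x = 1/4: p(1/4) = 431/256.

1.6836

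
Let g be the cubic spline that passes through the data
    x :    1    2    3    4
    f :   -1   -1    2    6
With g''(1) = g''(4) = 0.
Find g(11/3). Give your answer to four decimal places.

4.6469

Let m_i = g''(x_i). Step sizes h_i = 1, 1, 1; slopes of the chords Δ_i = (y_(i+1) - y_i)/h_i = 0, 3, 4.
  1·m_0 + 4·m_1 + 1·m_2 = 6(Δ_1 - Δ_0) = 18
  1·m_1 + 4·m_2 + 1·m_3 = 6(Δ_2 - Δ_1) = 6
Natural end conditions: m_0 = m_3 = 0.
Solving: m_0 = 0, m_1 = 22/5, m_2 = 2/5, m_3 = 0.
On [3, 4], g(x) = 2 + 58/15·(x - 3) + 1/5·(x - 3)² - 1/15·(x - 3)³.
With (x - 3) = 2/3: g(11/3) = 1882/405.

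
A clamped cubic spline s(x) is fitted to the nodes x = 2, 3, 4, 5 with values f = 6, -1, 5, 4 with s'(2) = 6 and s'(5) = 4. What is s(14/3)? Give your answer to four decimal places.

Let M_i = s''(x_i). Step sizes h_i = 1, 1, 1; slopes of the chords Δ_i = (y_(i+1) - y_i)/h_i = -7, 6, -1.
  1·M_0 + 4·M_1 + 1·M_2 = 6(Δ_1 - Δ_0) = 78
  1·M_1 + 4·M_2 + 1·M_3 = 6(Δ_2 - Δ_1) = -42
Clamped end conditions give two more equations: 2h_0·M_0 + h_0·M_1 = 6(Δ_0 - s'(2)) = -78 and h_2·M_2 + 2h_2·M_3 = 6(s'(5) - Δ_2) = 30.
Forward elimination and back-substitution give M_0 = -896/15, M_1 = 622/15, M_2 = -422/15, M_3 = 436/15.
On [4, 5], s(x) = 5 + 53/15·(x - 4) - 211/15·(x - 4)² + 143/15·(x - 4)³.
With (x - 4) = 2/3: s(14/3) = 1591/405.

3.9284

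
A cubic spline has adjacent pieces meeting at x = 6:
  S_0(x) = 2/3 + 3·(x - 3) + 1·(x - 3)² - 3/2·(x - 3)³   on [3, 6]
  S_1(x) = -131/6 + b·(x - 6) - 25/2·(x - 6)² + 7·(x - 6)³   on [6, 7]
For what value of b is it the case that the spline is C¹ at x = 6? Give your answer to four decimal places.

S_0'(x) = 3 + 2·(x - 3) - 9/2·(x - 3)², so S_0'(6) = -63/2. On the right, S_1'(6) = b, so b = -63/2.

-31.5000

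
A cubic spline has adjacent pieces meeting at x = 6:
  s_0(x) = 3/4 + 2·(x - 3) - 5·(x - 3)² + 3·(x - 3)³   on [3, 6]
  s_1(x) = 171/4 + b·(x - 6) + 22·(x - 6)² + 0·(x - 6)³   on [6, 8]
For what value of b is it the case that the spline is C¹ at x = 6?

53

s_0'(x) = 2 - 10·(x - 3) + 9·(x - 3)², so s_0'(6) = 53. On the right, s_1'(6) = b, so b = 53.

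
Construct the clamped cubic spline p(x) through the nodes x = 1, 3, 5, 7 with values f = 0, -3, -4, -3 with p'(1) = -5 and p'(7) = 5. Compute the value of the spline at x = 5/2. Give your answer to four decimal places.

-3.0188

With σ_i denoting the second derivative at x_i, h_i = 2, 2, 2, and Δ_i = (y_(i+1) − y_i)/h_i = -3/2, -1/2, 1/2:
  2·σ_0 + 8·σ_1 + 2·σ_2 = 6(Δ_1 - Δ_0) = 6
  2·σ_1 + 8·σ_2 + 2·σ_3 = 6(Δ_2 - Δ_1) = 6
Clamped end conditions give two more equations: 2h_0·σ_0 + h_0·σ_1 = 6(Δ_0 - p'(1)) = 21 and h_2·σ_2 + 2h_2·σ_3 = 6(p'(7) - Δ_2) = 27.
Solving the tridiagonal system: σ_0 = 163/30, σ_1 = -11/30, σ_2 = -29/30, σ_3 = 217/30.
On [1, 3], p(x) = 0 - 5·(x - 1) + 163/60·(x - 1)² - 29/60·(x - 1)³.
With (x - 1) = 3/2: p(5/2) = -483/160.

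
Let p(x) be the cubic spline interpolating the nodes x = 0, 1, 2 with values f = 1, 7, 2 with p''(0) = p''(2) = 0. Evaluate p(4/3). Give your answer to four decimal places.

Let σ_i = p''(x_i). Step sizes h_i = 1, 1; slopes of the chords Δ_i = (y_(i+1) - y_i)/h_i = 6, -5.
  1·σ_0 + 4·σ_1 + 1·σ_2 = 6(Δ_1 - Δ_0) = -66
Natural end conditions: σ_0 = σ_2 = 0.
Forward elimination and back-substitution give σ_0 = 0, σ_1 = -33/2, σ_2 = 0.
On [1, 2], p(x) = 7 + 1/2·(x - 1) - 33/4·(x - 1)² + 11/4·(x - 1)³.
With (x - 1) = 1/3: p(4/3) = 343/54.

6.3519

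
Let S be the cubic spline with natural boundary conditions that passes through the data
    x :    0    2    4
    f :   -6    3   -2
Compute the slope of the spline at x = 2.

1

Put m_i = S'' at the i-th knot. Here h = (2, 2) and Δ = (9/2, -5/2), so the interior equations h_(i-1)·m_(i-1) + 2(h_(i-1)+h_i)·m_i + h_i·m_(i+1) = 6(Δ_i − Δ_(i-1)) read
  2·m_0 + 8·m_1 + 2·m_2 = 6(Δ_1 - Δ_0) = -42
Natural end conditions: m_0 = m_2 = 0.
Solving: m_0 = 0, m_1 = -21/4, m_2 = 0.
On [2, 4], S'(x) = b_1 + 2c_1·(x - 2) + 3d_1·(x - 2)² with b_1 = Δ_1 - h_1(2m_1 + m_2)/6 = 1, c_1 = m_1/2 = -21/8, d_1 = (m_2 - m_1)/(6h_1) = 7/16. So S'(2) = 1.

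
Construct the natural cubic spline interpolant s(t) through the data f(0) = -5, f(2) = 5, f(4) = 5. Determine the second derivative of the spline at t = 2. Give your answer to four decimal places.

-3.7500

Let M_i = s''(x_i). Step sizes h_i = 2, 2; slopes of the chords Δ_i = (y_(i+1) - y_i)/h_i = 5, 0.
  2·M_0 + 8·M_1 + 2·M_2 = 6(Δ_1 - Δ_0) = -30
Natural end conditions: M_0 = M_2 = 0.
Solving the tridiagonal system: M_0 = 0, M_1 = -15/4, M_2 = 0.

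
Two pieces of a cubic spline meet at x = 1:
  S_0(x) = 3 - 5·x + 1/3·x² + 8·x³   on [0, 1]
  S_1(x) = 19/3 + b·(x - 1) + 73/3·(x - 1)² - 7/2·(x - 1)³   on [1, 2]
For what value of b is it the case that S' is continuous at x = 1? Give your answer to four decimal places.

S_0'(x) = -5 + 2/3·x + 24·x², so S_0'(1) = 59/3. On the right, S_1'(1) = b, so b = 59/3.

19.6667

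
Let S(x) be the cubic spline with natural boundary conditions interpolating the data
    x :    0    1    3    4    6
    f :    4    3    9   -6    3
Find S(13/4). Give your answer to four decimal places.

Write m_i for S''(x_i). With h_i = 1, 2, 1, 2 and divided differences Δ_i = -1, 3, -15, 9/2, the continuity of S' gives the tridiagonal system
  1·m_0 + 6·m_1 + 2·m_2 = 6(Δ_1 - Δ_0) = 24
  2·m_1 + 6·m_2 + 1·m_3 = 6(Δ_2 - Δ_1) = -108
  1·m_2 + 6·m_3 + 2·m_4 = 6(Δ_3 - Δ_2) = 117
Natural end conditions: m_0 = m_4 = 0.
Hence m_0 = 0, m_1 = 395/31, m_2 = -813/31, m_3 = 740/31, m_4 = 0.
On [3, 4], S(x) = 9 - 952/93·(x - 3) - 813/62·(x - 3)² + 1553/186·(x - 3)³.
With (x - 3) = 1/4: S(13/4) = 22823/3968.

5.7518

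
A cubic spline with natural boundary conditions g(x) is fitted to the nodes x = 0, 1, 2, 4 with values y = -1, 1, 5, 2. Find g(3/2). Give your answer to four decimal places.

With σ_i denoting the second derivative at x_i, h_i = 1, 1, 2, and Δ_i = (y_(i+1) − y_i)/h_i = 2, 4, -3/2:
  1·σ_0 + 4·σ_1 + 1·σ_2 = 6(Δ_1 - Δ_0) = 12
  1·σ_1 + 6·σ_2 + 2·σ_3 = 6(Δ_2 - Δ_1) = -33
Natural end conditions: σ_0 = σ_3 = 0.
Forward elimination and back-substitution give σ_0 = 0, σ_1 = 105/23, σ_2 = -144/23, σ_3 = 0.
On [1, 2], g(x) = 1 + 81/23·(x - 1) + 105/46·(x - 1)² - 83/46·(x - 1)³.
With (x - 1) = 1/2: g(3/2) = 1143/368.

3.1060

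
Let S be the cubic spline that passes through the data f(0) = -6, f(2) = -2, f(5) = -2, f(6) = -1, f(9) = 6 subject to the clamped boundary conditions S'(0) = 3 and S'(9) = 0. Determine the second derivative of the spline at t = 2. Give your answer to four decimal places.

With m_i denoting the second derivative at x_i, h_i = 2, 3, 1, 3, and Δ_i = (y_(i+1) − y_i)/h_i = 2, 0, 1, 7/3:
  2·m_0 + 10·m_1 + 3·m_2 = 6(Δ_1 - Δ_0) = -12
  3·m_1 + 8·m_2 + 1·m_3 = 6(Δ_2 - Δ_1) = 6
  1·m_2 + 8·m_3 + 3·m_4 = 6(Δ_3 - Δ_2) = 8
Clamped end conditions give two more equations: 2h_0·m_0 + h_0·m_1 = 6(Δ_0 - S'(0)) = -6 and h_3·m_3 + 2h_3·m_4 = 6(S'(9) - Δ_3) = -14.
Solving: m_0 = -149/178, m_1 = -118/89, m_2 = 87/89, m_3 = 192/89, m_4 = -911/267.

-1.3258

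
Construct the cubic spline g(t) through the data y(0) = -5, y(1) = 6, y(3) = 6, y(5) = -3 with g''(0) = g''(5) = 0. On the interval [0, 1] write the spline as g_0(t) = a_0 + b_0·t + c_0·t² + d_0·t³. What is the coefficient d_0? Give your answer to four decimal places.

-1.7955

With M_i denoting the second derivative at x_i, h_i = 1, 2, 2, and Δ_i = (y_(i+1) − y_i)/h_i = 11, 0, -9/2:
  1·M_0 + 6·M_1 + 2·M_2 = 6(Δ_1 - Δ_0) = -66
  2·M_1 + 8·M_2 + 2·M_3 = 6(Δ_2 - Δ_1) = -27
Natural end conditions: M_0 = M_3 = 0.
Forward elimination and back-substitution give M_0 = 0, M_1 = -237/22, M_2 = -15/22, M_3 = 0.
On [0, 1], with g_0(t) = a_0 + b_0·t + c_0·t² + d_0·t³: c_0 = M_0/2 = 0, d_0 = (M_1 - M_0)/(6h_0) = -79/44, b_0 = Δ_0 - h_0(2M_0 + M_1)/6 = 563/44.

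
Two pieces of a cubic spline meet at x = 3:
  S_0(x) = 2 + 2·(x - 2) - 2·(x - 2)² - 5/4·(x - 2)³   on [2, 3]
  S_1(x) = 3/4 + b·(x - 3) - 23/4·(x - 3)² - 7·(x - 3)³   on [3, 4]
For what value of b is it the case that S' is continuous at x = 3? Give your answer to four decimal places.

-5.7500

S_0'(x) = 2 - 4·(x - 2) - 15/4·(x - 2)², so S_0'(3) = -23/4. On the right, S_1'(3) = b, so b = -23/4.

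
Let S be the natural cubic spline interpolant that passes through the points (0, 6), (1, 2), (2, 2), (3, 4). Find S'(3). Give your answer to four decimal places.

Put M_i = S'' at the i-th knot. Here h = (1, 1, 1) and Δ = (-4, 0, 2), so the interior equations h_(i-1)·M_(i-1) + 2(h_(i-1)+h_i)·M_i + h_i·M_(i+1) = 6(Δ_i − Δ_(i-1)) read
  1·M_0 + 4·M_1 + 1·M_2 = 6(Δ_1 - Δ_0) = 24
  1·M_1 + 4·M_2 + 1·M_3 = 6(Δ_2 - Δ_1) = 12
Natural end conditions: M_0 = M_3 = 0.
Solving: M_0 = 0, M_1 = 28/5, M_2 = 8/5, M_3 = 0.
On [2, 3], S'(x) = b_2 + 2c_2·(x - 2) + 3d_2·(x - 2)² with b_2 = Δ_2 - h_2(2M_2 + M_3)/6 = 22/15, c_2 = M_2/2 = 4/5, d_2 = (M_3 - M_2)/(6h_2) = -4/15. So S'(3) = 34/15.

2.2667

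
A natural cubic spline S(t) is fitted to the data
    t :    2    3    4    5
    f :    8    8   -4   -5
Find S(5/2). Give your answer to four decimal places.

Let M_i = S''(x_i). Step sizes h_i = 1, 1, 1; slopes of the chords Δ_i = (y_(i+1) - y_i)/h_i = 0, -12, -1.
  1·M_0 + 4·M_1 + 1·M_2 = 6(Δ_1 - Δ_0) = -72
  1·M_1 + 4·M_2 + 1·M_3 = 6(Δ_2 - Δ_1) = 66
Natural end conditions: M_0 = M_3 = 0.
Solving: M_0 = 0, M_1 = -118/5, M_2 = 112/5, M_3 = 0.
On [2, 3], S(t) = 8 + 59/15·(t - 2) + 0·(t - 2)² - 59/15·(t - 2)³.
With (t - 2) = 1/2: S(5/2) = 379/40.

9.4750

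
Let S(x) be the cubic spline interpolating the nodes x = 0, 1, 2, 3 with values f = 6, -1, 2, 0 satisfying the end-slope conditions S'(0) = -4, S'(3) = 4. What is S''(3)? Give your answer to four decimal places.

28.5333

Put M_i = S'' at the i-th knot. Here h = (1, 1, 1) and Δ = (-7, 3, -2), so the interior equations h_(i-1)·M_(i-1) + 2(h_(i-1)+h_i)·M_i + h_i·M_(i+1) = 6(Δ_i − Δ_(i-1)) read
  1·M_0 + 4·M_1 + 1·M_2 = 6(Δ_1 - Δ_0) = 60
  1·M_1 + 4·M_2 + 1·M_3 = 6(Δ_2 - Δ_1) = -30
Clamped end conditions give two more equations: 2h_0·M_0 + h_0·M_1 = 6(Δ_0 - S'(0)) = -18 and h_2·M_2 + 2h_2·M_3 = 6(S'(3) - Δ_2) = 36.
Hence M_0 = -328/15, M_1 = 386/15, M_2 = -316/15, M_3 = 428/15.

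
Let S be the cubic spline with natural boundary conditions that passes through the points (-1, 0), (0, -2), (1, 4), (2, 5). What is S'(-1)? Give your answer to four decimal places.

Put M_i = S'' at the i-th knot. Here h = (1, 1, 1) and Δ = (-2, 6, 1), so the interior equations h_(i-1)·M_(i-1) + 2(h_(i-1)+h_i)·M_i + h_i·M_(i+1) = 6(Δ_i − Δ_(i-1)) read
  1·M_0 + 4·M_1 + 1·M_2 = 6(Δ_1 - Δ_0) = 48
  1·M_1 + 4·M_2 + 1·M_3 = 6(Δ_2 - Δ_1) = -30
Natural end conditions: M_0 = M_3 = 0.
Solving: M_0 = 0, M_1 = 74/5, M_2 = -56/5, M_3 = 0.
On [-1, 0], S'(t) = b_0 + 2c_0·(t + 1) + 3d_0·(t + 1)² with b_0 = Δ_0 - h_0(2M_0 + M_1)/6 = -67/15, c_0 = M_0/2 = 0, d_0 = (M_1 - M_0)/(6h_0) = 37/15. So S'(-1) = -67/15.

-4.4667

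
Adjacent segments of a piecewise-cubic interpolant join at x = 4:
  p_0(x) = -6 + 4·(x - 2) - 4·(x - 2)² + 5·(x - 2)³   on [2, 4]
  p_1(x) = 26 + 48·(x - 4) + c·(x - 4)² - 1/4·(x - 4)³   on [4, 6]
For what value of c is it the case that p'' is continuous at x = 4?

p_0''(x) = -8 + 30·(x - 2), so p_0''(4) = 52. On the right, p_1''(4) = 2c, so c = 26.

26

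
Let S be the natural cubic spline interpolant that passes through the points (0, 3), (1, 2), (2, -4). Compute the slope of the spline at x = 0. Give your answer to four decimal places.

0.2500

With σ_i denoting the second derivative at x_i, h_i = 1, 1, and Δ_i = (y_(i+1) − y_i)/h_i = -1, -6:
  1·σ_0 + 4·σ_1 + 1·σ_2 = 6(Δ_1 - Δ_0) = -30
Natural end conditions: σ_0 = σ_2 = 0.
Solving: σ_0 = 0, σ_1 = -15/2, σ_2 = 0.
On [0, 1], S'(x) = b_0 + 2c_0·x + 3d_0·x² with b_0 = Δ_0 - h_0(2σ_0 + σ_1)/6 = 1/4, c_0 = σ_0/2 = 0, d_0 = (σ_1 - σ_0)/(6h_0) = -5/4. So S'(0) = 1/4.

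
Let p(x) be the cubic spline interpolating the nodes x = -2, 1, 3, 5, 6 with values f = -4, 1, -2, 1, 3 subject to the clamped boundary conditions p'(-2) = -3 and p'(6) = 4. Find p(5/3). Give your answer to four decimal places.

0.4081

Put m_i = p'' at the i-th knot. Here h = (3, 2, 2, 1) and Δ = (5/3, -3/2, 3/2, 2), so the interior equations h_(i-1)·m_(i-1) + 2(h_(i-1)+h_i)·m_i + h_i·m_(i+1) = 6(Δ_i − Δ_(i-1)) read
  3·m_0 + 10·m_1 + 2·m_2 = 6(Δ_1 - Δ_0) = -19
  2·m_1 + 8·m_2 + 2·m_3 = 6(Δ_2 - Δ_1) = 18
  2·m_2 + 6·m_3 + 1·m_4 = 6(Δ_3 - Δ_2) = 3
Clamped end conditions give two more equations: 2h_0·m_0 + h_0·m_1 = 6(Δ_0 - p'(-2)) = 28 and h_3·m_3 + 2h_3·m_4 = 6(p'(6) - Δ_3) = 12.
Solving: m_0 = 2249/318, m_1 = -255/53, m_2 = 837/212, m_3 = -105/53, m_4 = 741/106.
On [1, 3], p(x) = 1 + 83/212·(x - 1) - 255/106·(x - 1)² + 619/848·(x - 1)³.
With (x - 1) = 2/3: p(5/3) = 584/1431.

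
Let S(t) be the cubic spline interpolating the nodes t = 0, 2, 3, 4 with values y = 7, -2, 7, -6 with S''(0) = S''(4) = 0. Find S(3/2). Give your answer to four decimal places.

-4.0870

Write M_i for S''(x_i). With h_i = 2, 1, 1 and divided differences Δ_i = -9/2, 9, -13, the continuity of S' gives the tridiagonal system
  2·M_0 + 6·M_1 + 1·M_2 = 6(Δ_1 - Δ_0) = 81
  1·M_1 + 4·M_2 + 1·M_3 = 6(Δ_2 - Δ_1) = -132
Natural end conditions: M_0 = M_3 = 0.
Forward elimination and back-substitution give M_0 = 0, M_1 = 456/23, M_2 = -873/23, M_3 = 0.
On [0, 2], S(t) = 7 - 511/46·t + 0·t² + 38/23·t³.
With t = 3/2: S(3/2) = -94/23.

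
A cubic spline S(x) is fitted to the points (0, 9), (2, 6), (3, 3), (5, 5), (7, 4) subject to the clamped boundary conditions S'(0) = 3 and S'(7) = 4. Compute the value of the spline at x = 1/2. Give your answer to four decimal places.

9.7373

Put σ_i = S'' at the i-th knot. Here h = (2, 1, 2, 2) and Δ = (-3/2, -3, 1, -1/2), so the interior equations h_(i-1)·σ_(i-1) + 2(h_(i-1)+h_i)·σ_i + h_i·σ_(i+1) = 6(Δ_i − Δ_(i-1)) read
  2·σ_0 + 6·σ_1 + 1·σ_2 = 6(Δ_1 - Δ_0) = -9
  1·σ_1 + 6·σ_2 + 2·σ_3 = 6(Δ_2 - Δ_1) = 24
  2·σ_2 + 8·σ_3 + 2·σ_4 = 6(Δ_3 - Δ_2) = -9
Clamped end conditions give two more equations: 2h_0·σ_0 + h_0·σ_1 = 6(Δ_0 - S'(0)) = -27 and h_3·σ_3 + 2h_3·σ_4 = 6(S'(7) - Δ_3) = 27.
Forward elimination and back-substitution give σ_0 = -1619/244, σ_1 = -14/61, σ_2 = 689/122, σ_3 = -589/122, σ_4 = 559/61.
On [0, 2], S(x) = 9 + 3·x - 1619/488·x² + 521/976·x³.
With x = 1/2: S(1/2) = 76029/7808.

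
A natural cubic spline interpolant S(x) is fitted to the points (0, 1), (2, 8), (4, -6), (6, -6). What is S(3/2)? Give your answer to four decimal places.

8.3938

Let σ_i = S''(x_i). Step sizes h_i = 2, 2, 2; slopes of the chords Δ_i = (y_(i+1) - y_i)/h_i = 7/2, -7, 0.
  2·σ_0 + 8·σ_1 + 2·σ_2 = 6(Δ_1 - Δ_0) = -63
  2·σ_1 + 8·σ_2 + 2·σ_3 = 6(Δ_2 - Δ_1) = 42
Natural end conditions: σ_0 = σ_3 = 0.
Hence σ_0 = 0, σ_1 = -49/5, σ_2 = 77/10, σ_3 = 0.
On [0, 2], S(x) = 1 + 203/30·x + 0·x² - 49/60·x³.
With x = 3/2: S(3/2) = 1343/160.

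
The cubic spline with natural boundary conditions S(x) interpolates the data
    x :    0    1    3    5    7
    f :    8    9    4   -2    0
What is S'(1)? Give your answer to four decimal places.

Put σ_i = S'' at the i-th knot. Here h = (1, 2, 2, 2) and Δ = (1, -5/2, -3, 1), so the interior equations h_(i-1)·σ_(i-1) + 2(h_(i-1)+h_i)·σ_i + h_i·σ_(i+1) = 6(Δ_i − Δ_(i-1)) read
  1·σ_0 + 6·σ_1 + 2·σ_2 = 6(Δ_1 - Δ_0) = -21
  2·σ_1 + 8·σ_2 + 2·σ_3 = 6(Δ_2 - Δ_1) = -3
  2·σ_2 + 8·σ_3 + 2·σ_4 = 6(Δ_3 - Δ_2) = 24
Natural end conditions: σ_0 = σ_4 = 0.
Hence σ_0 = 0, σ_1 = -279/82, σ_2 = -12/41, σ_3 = 126/41, σ_4 = 0.
On [1, 3], S'(x) = b_1 + 2c_1·(x - 1) + 3d_1·(x - 1)² with b_1 = Δ_1 - h_1(2σ_1 + σ_2)/6 = -11/82, c_1 = σ_1/2 = -279/164, d_1 = (σ_2 - σ_1)/(6h_1) = 85/328. So S'(1) = -11/82.

-0.1341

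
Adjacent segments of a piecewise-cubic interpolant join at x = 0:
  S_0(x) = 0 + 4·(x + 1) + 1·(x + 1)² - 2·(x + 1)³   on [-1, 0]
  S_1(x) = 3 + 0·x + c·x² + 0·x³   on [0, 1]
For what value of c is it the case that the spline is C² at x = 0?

S_0''(x) = 2 - 12·(x + 1), so S_0''(0) = -10. On the right, S_1''(0) = 2c, so c = -5.

-5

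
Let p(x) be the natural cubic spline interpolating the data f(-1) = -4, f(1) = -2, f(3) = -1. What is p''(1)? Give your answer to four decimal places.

Write σ_i for p''(x_i). With h_i = 2, 2 and divided differences Δ_i = 1, 1/2, the continuity of p' gives the tridiagonal system
  2·σ_0 + 8·σ_1 + 2·σ_2 = 6(Δ_1 - Δ_0) = -3
Natural end conditions: σ_0 = σ_2 = 0.
Hence σ_0 = 0, σ_1 = -3/8, σ_2 = 0.

-0.3750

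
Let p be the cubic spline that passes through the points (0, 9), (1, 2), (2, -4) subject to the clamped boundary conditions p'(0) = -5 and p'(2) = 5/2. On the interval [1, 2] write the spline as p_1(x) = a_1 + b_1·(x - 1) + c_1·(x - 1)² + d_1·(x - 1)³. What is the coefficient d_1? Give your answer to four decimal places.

5.3750

Let σ_i = p''(x_i). Step sizes h_i = 1, 1; slopes of the chords Δ_i = (y_(i+1) - y_i)/h_i = -7, -6.
  1·σ_0 + 4·σ_1 + 1·σ_2 = 6(Δ_1 - Δ_0) = 6
Clamped end conditions give two more equations: 2h_0·σ_0 + h_0·σ_1 = 6(Δ_0 - p'(0)) = -12 and h_1·σ_1 + 2h_1·σ_2 = 6(p'(2) - Δ_1) = 51.
Solving: σ_0 = -15/4, σ_1 = -9/2, σ_2 = 111/4.
On [1, 2], with p_1(x) = a_1 + b_1·(x - 1) + c_1·(x - 1)² + d_1·(x - 1)³: c_1 = σ_1/2 = -9/4, d_1 = (σ_2 - σ_1)/(6h_1) = 43/8, b_1 = Δ_1 - h_1(2σ_1 + σ_2)/6 = -73/8.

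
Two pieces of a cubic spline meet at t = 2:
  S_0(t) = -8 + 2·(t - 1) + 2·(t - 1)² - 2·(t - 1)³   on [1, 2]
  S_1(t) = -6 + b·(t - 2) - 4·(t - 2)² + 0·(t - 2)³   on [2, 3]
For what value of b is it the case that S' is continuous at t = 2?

S_0'(t) = 2 + 4·(t - 1) - 6·(t - 1)², so S_0'(2) = 0. On the right, S_1'(2) = b, so b = 0.

0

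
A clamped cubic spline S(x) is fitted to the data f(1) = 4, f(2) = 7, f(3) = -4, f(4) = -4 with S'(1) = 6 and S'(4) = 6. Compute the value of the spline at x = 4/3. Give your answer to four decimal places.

6.0667

Let σ_i = S''(x_i). Step sizes h_i = 1, 1, 1; slopes of the chords Δ_i = (y_(i+1) - y_i)/h_i = 3, -11, 0.
  1·σ_0 + 4·σ_1 + 1·σ_2 = 6(Δ_1 - Δ_0) = -84
  1·σ_1 + 4·σ_2 + 1·σ_3 = 6(Δ_2 - Δ_1) = 66
Clamped end conditions give two more equations: 2h_0·σ_0 + h_0·σ_1 = 6(Δ_0 - S'(1)) = -18 and h_2·σ_2 + 2h_2·σ_3 = 6(S'(4) - Δ_2) = 36.
Hence σ_0 = 24/5, σ_1 = -138/5, σ_2 = 108/5, σ_3 = 36/5.
On [1, 2], S(x) = 4 + 6·(x - 1) + 12/5·(x - 1)² - 27/5·(x - 1)³.
With (x - 1) = 1/3: S(4/3) = 91/15.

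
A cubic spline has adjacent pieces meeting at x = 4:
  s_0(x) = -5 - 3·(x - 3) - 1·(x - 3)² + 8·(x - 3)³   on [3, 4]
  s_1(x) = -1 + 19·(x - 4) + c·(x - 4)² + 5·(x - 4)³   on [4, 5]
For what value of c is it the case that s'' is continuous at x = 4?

23

s_0''(x) = -2 + 48·(x - 3), so s_0''(4) = 46. On the right, s_1''(4) = 2c, so c = 23.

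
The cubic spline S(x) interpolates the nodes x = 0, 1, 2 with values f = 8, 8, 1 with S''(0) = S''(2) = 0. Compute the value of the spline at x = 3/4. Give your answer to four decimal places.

Write σ_i for S''(x_i). With h_i = 1, 1 and divided differences Δ_i = 0, -7, the continuity of S' gives the tridiagonal system
  1·σ_0 + 4·σ_1 + 1·σ_2 = 6(Δ_1 - Δ_0) = -42
Natural end conditions: σ_0 = σ_2 = 0.
Forward elimination and back-substitution give σ_0 = 0, σ_1 = -21/2, σ_2 = 0.
On [0, 1], S(x) = 8 + 7/4·x + 0·x² - 7/4·x³.
With x = 3/4: S(3/4) = 2195/256.

8.5742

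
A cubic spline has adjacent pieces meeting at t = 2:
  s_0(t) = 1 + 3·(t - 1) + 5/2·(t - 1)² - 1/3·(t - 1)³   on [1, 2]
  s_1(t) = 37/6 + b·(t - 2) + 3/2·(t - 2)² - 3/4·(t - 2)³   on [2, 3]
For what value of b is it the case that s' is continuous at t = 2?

s_0'(t) = 3 + 5·(t - 1) - 1·(t - 1)², so s_0'(2) = 7. On the right, s_1'(2) = b, so b = 7.

7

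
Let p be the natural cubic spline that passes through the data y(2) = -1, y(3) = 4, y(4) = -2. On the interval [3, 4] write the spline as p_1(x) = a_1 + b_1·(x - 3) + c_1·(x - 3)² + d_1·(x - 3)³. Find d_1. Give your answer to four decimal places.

2.7500

Write M_i for p''(x_i). With h_i = 1, 1 and divided differences Δ_i = 5, -6, the continuity of p' gives the tridiagonal system
  1·M_0 + 4·M_1 + 1·M_2 = 6(Δ_1 - Δ_0) = -66
Natural end conditions: M_0 = M_2 = 0.
Hence M_0 = 0, M_1 = -33/2, M_2 = 0.
On [3, 4], with p_1(x) = a_1 + b_1·(x - 3) + c_1·(x - 3)² + d_1·(x - 3)³: c_1 = M_1/2 = -33/4, d_1 = (M_2 - M_1)/(6h_1) = 11/4, b_1 = Δ_1 - h_1(2M_1 + M_2)/6 = -1/2.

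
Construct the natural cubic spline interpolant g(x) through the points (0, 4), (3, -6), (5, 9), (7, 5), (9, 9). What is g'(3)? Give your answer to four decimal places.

5.3075

With M_i denoting the second derivative at x_i, h_i = 3, 2, 2, 2, and Δ_i = (y_(i+1) − y_i)/h_i = -10/3, 15/2, -2, 2:
  3·M_0 + 10·M_1 + 2·M_2 = 6(Δ_1 - Δ_0) = 65
  2·M_1 + 8·M_2 + 2·M_3 = 6(Δ_2 - Δ_1) = -57
  2·M_2 + 8·M_3 + 2·M_4 = 6(Δ_3 - Δ_2) = 24
Natural end conditions: M_0 = M_4 = 0.
Solving the tridiagonal system: M_0 = 0, M_1 = 1227/142, M_2 = -760/71, M_3 = 403/71, M_4 = 0.
On [3, 5], g'(x) = b_1 + 2c_1·(x - 3) + 3d_1·(x - 3)² with b_1 = Δ_1 - h_1(2M_1 + M_2)/6 = 2261/426, c_1 = M_1/2 = 1227/284, d_1 = (M_2 - M_1)/(6h_1) = -2747/1704. So g'(3) = 2261/426.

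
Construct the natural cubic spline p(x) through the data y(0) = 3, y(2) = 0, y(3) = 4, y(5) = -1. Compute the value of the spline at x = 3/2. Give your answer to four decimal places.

Let m_i = p''(x_i). Step sizes h_i = 2, 1, 2; slopes of the chords Δ_i = (y_(i+1) - y_i)/h_i = -3/2, 4, -5/2.
  2·m_0 + 6·m_1 + 1·m_2 = 6(Δ_1 - Δ_0) = 33
  1·m_1 + 6·m_2 + 2·m_3 = 6(Δ_2 - Δ_1) = -39
Natural end conditions: m_0 = m_3 = 0.
Forward elimination and back-substitution give m_0 = 0, m_1 = 237/35, m_2 = -267/35, m_3 = 0.
On [0, 2], p(x) = 3 - 263/70·x + 0·x² + 79/140·x³.
With x = 3/2: p(3/2) = -117/160.

-0.7313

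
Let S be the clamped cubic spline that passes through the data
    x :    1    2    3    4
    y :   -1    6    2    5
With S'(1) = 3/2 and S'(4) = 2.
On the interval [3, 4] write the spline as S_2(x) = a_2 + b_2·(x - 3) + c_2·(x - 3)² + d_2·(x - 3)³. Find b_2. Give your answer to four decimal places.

-1.8333

Let σ_i = S''(x_i). Step sizes h_i = 1, 1, 1; slopes of the chords Δ_i = (y_(i+1) - y_i)/h_i = 7, -4, 3.
  1·σ_0 + 4·σ_1 + 1·σ_2 = 6(Δ_1 - Δ_0) = -66
  1·σ_1 + 4·σ_2 + 1·σ_3 = 6(Δ_2 - Δ_1) = 42
Clamped end conditions give two more equations: 2h_0·σ_0 + h_0·σ_1 = 6(Δ_0 - S'(1)) = 33 and h_2·σ_2 + 2h_2·σ_3 = 6(S'(4) - Δ_2) = -6.
Solving the tridiagonal system: σ_0 = 94/3, σ_1 = -89/3, σ_2 = 64/3, σ_3 = -41/3.
On [3, 4], with S_2(x) = a_2 + b_2·(x - 3) + c_2·(x - 3)² + d_2·(x - 3)³: c_2 = σ_2/2 = 32/3, d_2 = (σ_3 - σ_2)/(6h_2) = -35/6, b_2 = Δ_2 - h_2(2σ_2 + σ_3)/6 = -11/6.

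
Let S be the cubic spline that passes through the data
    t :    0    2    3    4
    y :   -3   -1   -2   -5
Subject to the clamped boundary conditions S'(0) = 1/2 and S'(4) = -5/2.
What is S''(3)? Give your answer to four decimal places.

With M_i denoting the second derivative at x_i, h_i = 2, 1, 1, and Δ_i = (y_(i+1) − y_i)/h_i = 1, -1, -3:
  2·M_0 + 6·M_1 + 1·M_2 = 6(Δ_1 - Δ_0) = -12
  1·M_1 + 4·M_2 + 1·M_3 = 6(Δ_2 - Δ_1) = -12
Clamped end conditions give two more equations: 2h_0·M_0 + h_0·M_1 = 6(Δ_0 - S'(0)) = 3 and h_2·M_2 + 2h_2·M_3 = 6(S'(4) - Δ_2) = 3.
Solving the tridiagonal system: M_0 = 39/22, M_1 = -45/22, M_2 = -36/11, M_3 = 69/22.

-3.2727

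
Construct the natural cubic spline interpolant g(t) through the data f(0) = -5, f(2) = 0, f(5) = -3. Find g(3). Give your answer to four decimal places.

Put M_i = g'' at the i-th knot. Here h = (2, 3) and Δ = (5/2, -1), so the interior equations h_(i-1)·M_(i-1) + 2(h_(i-1)+h_i)·M_i + h_i·M_(i+1) = 6(Δ_i − Δ_(i-1)) read
  2·M_0 + 10·M_1 + 3·M_2 = 6(Δ_1 - Δ_0) = -21
Natural end conditions: M_0 = M_2 = 0.
Solving the tridiagonal system: M_0 = 0, M_1 = -21/10, M_2 = 0.
On [2, 5], g(t) = 0 + 11/10·(t - 2) - 21/20·(t - 2)² + 7/60·(t - 2)³.
With (t - 2) = 1: g(3) = 1/6.

0.1667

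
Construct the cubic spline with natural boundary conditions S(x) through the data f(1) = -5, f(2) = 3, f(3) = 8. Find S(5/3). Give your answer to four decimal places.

Let M_i = S''(x_i). Step sizes h_i = 1, 1; slopes of the chords Δ_i = (y_(i+1) - y_i)/h_i = 8, 5.
  1·M_0 + 4·M_1 + 1·M_2 = 6(Δ_1 - Δ_0) = -18
Natural end conditions: M_0 = M_2 = 0.
Solving: M_0 = 0, M_1 = -9/2, M_2 = 0.
On [1, 2], S(x) = -5 + 35/4·(x - 1) + 0·(x - 1)² - 3/4·(x - 1)³.
With (x - 1) = 2/3: S(5/3) = 11/18.

0.6111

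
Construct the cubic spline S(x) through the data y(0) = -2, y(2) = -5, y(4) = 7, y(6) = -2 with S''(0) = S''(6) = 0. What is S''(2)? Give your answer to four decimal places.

With M_i denoting the second derivative at x_i, h_i = 2, 2, 2, and Δ_i = (y_(i+1) − y_i)/h_i = -3/2, 6, -9/2:
  2·M_0 + 8·M_1 + 2·M_2 = 6(Δ_1 - Δ_0) = 45
  2·M_1 + 8·M_2 + 2·M_3 = 6(Δ_2 - Δ_1) = -63
Natural end conditions: M_0 = M_3 = 0.
Forward elimination and back-substitution give M_0 = 0, M_1 = 81/10, M_2 = -99/10, M_3 = 0.

8.1000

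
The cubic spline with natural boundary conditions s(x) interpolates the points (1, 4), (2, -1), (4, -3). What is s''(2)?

Put σ_i = s'' at the i-th knot. Here h = (1, 2) and Δ = (-5, -1), so the interior equations h_(i-1)·σ_(i-1) + 2(h_(i-1)+h_i)·σ_i + h_i·σ_(i+1) = 6(Δ_i − Δ_(i-1)) read
  1·σ_0 + 6·σ_1 + 2·σ_2 = 6(Δ_1 - Δ_0) = 24
Natural end conditions: σ_0 = σ_2 = 0.
Solving the tridiagonal system: σ_0 = 0, σ_1 = 4, σ_2 = 0.

4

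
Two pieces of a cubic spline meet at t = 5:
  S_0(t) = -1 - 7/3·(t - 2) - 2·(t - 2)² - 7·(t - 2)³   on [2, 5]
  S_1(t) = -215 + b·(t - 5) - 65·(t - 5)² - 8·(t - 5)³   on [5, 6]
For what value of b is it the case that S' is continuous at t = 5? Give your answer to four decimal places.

S_0'(t) = -7/3 - 4·(t - 2) - 21·(t - 2)², so S_0'(5) = -610/3. On the right, S_1'(5) = b, so b = -610/3.

-203.3333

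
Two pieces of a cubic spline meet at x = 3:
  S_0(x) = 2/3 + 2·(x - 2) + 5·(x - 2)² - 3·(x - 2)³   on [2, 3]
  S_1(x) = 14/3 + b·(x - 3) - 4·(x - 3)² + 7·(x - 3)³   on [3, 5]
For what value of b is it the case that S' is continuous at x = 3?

3

S_0'(x) = 2 + 10·(x - 2) - 9·(x - 2)², so S_0'(3) = 3. On the right, S_1'(3) = b, so b = 3.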